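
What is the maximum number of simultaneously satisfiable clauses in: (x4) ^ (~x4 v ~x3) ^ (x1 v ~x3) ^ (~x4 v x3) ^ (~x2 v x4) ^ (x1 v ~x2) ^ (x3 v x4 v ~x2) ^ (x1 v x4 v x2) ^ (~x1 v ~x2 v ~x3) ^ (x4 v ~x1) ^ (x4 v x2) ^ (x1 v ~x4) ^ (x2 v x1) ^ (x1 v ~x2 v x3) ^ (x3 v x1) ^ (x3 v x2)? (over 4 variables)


Enumerate all 16 truth assignments.
For each, count how many of the 16 clauses are satisfied.
The formula is not fully satisfiable, so the maximum is below 16.
Maximum simultaneously satisfiable clauses = 15.

15


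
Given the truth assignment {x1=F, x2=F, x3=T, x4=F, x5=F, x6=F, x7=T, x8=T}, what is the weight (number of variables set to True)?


The weight is the number of variables assigned True.
True variables: x3, x7, x8.
Weight = 3.

3


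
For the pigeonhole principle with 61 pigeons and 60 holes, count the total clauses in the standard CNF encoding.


The PHP encoding has two parts:
1) At-least-one-hole clauses: 61 (one per pigeon, each with 60 literals).
2) At-most-one-pigeon-per-hole clauses: 60 holes * C(61,2) = 60 * 1830 = 109800.
Total clauses = 61 + 109800 = 109861.

109861


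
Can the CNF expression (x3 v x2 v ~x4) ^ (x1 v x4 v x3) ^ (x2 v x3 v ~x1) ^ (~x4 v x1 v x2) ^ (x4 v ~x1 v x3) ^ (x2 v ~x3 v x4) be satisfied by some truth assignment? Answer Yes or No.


Check all 16 possible truth assignments.
Number of satisfying assignments found: 7.
The formula is satisfiable.

Yes


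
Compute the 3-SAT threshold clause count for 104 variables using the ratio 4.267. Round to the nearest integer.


The 3-SAT phase transition occurs at approximately 4.267 clauses per variable.
m = 4.267 * 104 = 443.768.
Rounded to nearest integer: 444.

444


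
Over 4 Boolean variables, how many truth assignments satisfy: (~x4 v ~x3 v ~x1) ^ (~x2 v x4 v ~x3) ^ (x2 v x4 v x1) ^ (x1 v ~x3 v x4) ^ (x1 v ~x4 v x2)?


Enumerate all 16 truth assignments over 4 variables.
Test each against every clause.
Satisfying assignments found: 8.

8


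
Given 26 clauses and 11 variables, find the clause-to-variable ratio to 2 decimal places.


Clause-to-variable ratio = clauses / variables.
26 / 11 = 2.36.

2.36


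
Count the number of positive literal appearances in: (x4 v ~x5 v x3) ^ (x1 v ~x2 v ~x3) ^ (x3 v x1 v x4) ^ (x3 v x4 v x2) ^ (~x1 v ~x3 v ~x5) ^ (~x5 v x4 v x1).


Scan each clause for unnegated literals.
Clause 1: 2 positive; Clause 2: 1 positive; Clause 3: 3 positive; Clause 4: 3 positive; Clause 5: 0 positive; Clause 6: 2 positive.
Total positive literal occurrences = 11.

11


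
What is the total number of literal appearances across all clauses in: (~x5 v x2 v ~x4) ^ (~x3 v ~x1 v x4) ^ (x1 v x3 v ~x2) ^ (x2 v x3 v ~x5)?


Clause lengths: 3, 3, 3, 3.
Sum = 3 + 3 + 3 + 3 = 12.

12


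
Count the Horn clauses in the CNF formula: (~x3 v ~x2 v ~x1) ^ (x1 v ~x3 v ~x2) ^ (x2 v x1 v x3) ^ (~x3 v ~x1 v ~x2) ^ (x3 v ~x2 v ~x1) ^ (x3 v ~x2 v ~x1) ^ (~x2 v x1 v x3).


A Horn clause has at most one positive literal.
Clause 1: 0 positive lit(s) -> Horn
Clause 2: 1 positive lit(s) -> Horn
Clause 3: 3 positive lit(s) -> not Horn
Clause 4: 0 positive lit(s) -> Horn
Clause 5: 1 positive lit(s) -> Horn
Clause 6: 1 positive lit(s) -> Horn
Clause 7: 2 positive lit(s) -> not Horn
Total Horn clauses = 5.

5


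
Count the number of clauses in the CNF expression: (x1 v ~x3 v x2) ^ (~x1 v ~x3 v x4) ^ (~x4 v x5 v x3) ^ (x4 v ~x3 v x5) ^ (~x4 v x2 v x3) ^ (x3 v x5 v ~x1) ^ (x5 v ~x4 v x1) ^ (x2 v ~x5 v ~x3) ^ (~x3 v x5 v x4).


Each group enclosed in parentheses joined by ^ is one clause.
Counting the conjuncts: 9 clauses.

9


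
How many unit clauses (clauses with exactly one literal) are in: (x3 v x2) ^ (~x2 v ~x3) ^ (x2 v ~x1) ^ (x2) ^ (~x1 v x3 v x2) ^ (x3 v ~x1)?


A unit clause contains exactly one literal.
Unit clauses found: (x2).
Count = 1.

1


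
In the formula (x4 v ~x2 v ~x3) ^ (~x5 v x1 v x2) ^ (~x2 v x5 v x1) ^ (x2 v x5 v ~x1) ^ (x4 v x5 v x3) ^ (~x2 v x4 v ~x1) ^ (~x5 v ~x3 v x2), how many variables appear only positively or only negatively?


A pure literal appears in only one polarity across all clauses.
Pure literals: x4 (positive only).
Count = 1.

1


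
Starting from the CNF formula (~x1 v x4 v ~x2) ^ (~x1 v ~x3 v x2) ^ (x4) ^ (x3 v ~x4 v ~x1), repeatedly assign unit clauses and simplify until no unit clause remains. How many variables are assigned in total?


Unit propagation repeatedly assigns the literal in any unit clause, then simplifies.
Assignments in order: x4 = T.
No further unit clauses remain.
Total variables assigned = 1.

1


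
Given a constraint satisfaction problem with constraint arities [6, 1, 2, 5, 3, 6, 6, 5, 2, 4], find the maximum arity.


The arities are: 6, 1, 2, 5, 3, 6, 6, 5, 2, 4.
Scan for the maximum value.
Maximum arity = 6.

6


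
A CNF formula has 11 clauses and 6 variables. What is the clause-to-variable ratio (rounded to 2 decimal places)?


Clause-to-variable ratio = clauses / variables.
11 / 6 = 1.83.

1.83


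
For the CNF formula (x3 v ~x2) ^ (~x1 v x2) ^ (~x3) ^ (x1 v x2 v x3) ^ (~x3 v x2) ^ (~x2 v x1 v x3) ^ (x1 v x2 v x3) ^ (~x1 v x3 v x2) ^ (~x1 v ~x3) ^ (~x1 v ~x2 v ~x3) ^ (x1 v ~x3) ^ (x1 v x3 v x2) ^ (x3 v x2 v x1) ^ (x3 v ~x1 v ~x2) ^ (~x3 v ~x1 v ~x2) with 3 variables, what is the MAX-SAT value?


Enumerate all 8 truth assignments.
For each, count how many of the 15 clauses are satisfied.
The formula is not fully satisfiable, so the maximum is below 15.
Maximum simultaneously satisfiable clauses = 13.

13


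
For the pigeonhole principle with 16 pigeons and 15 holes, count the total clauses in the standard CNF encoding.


The PHP encoding has two parts:
1) At-least-one-hole clauses: 16 (one per pigeon, each with 15 literals).
2) At-most-one-pigeon-per-hole clauses: 15 holes * C(16,2) = 15 * 120 = 1800.
Total clauses = 16 + 1800 = 1816.

1816


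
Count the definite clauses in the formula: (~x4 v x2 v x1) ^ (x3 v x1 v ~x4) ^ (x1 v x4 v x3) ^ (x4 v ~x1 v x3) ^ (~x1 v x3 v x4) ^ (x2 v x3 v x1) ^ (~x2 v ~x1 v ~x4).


A definite clause has exactly one positive literal.
Clause 1: 2 positive -> not definite
Clause 2: 2 positive -> not definite
Clause 3: 3 positive -> not definite
Clause 4: 2 positive -> not definite
Clause 5: 2 positive -> not definite
Clause 6: 3 positive -> not definite
Clause 7: 0 positive -> not definite
Definite clause count = 0.

0


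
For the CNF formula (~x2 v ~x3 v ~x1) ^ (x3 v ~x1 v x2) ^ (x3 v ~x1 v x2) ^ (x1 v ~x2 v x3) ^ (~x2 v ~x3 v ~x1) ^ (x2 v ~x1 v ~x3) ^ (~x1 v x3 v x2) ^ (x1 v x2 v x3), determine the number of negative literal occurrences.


Scan each clause for negated literals.
Clause 1: 3 negative; Clause 2: 1 negative; Clause 3: 1 negative; Clause 4: 1 negative; Clause 5: 3 negative; Clause 6: 2 negative; Clause 7: 1 negative; Clause 8: 0 negative.
Total negative literal occurrences = 12.

12


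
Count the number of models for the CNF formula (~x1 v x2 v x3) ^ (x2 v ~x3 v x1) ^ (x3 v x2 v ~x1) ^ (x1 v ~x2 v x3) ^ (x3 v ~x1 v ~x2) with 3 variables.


Enumerate all 8 truth assignments over 3 variables.
Test each against every clause.
Satisfying assignments found: 4.

4


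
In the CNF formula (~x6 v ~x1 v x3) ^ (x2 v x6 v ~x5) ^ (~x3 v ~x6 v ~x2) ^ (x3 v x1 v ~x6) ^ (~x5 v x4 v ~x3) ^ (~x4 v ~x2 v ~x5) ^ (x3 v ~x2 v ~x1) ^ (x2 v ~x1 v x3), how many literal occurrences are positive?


Scan each clause for unnegated literals.
Clause 1: 1 positive; Clause 2: 2 positive; Clause 3: 0 positive; Clause 4: 2 positive; Clause 5: 1 positive; Clause 6: 0 positive; Clause 7: 1 positive; Clause 8: 2 positive.
Total positive literal occurrences = 9.

9


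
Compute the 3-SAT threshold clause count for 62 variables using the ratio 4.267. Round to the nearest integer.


The 3-SAT phase transition occurs at approximately 4.267 clauses per variable.
m = 4.267 * 62 = 264.554.
Rounded to nearest integer: 265.

265


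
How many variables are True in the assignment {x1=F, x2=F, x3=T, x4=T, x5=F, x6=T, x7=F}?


The weight is the number of variables assigned True.
True variables: x3, x4, x6.
Weight = 3.

3


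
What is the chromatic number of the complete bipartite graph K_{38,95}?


K_{38,95} is bipartite by definition: the two parts are independent sets, with every edge crossing between them.
Color all vertices in one part with color 1 and all vertices in the other part with color 2.
Since the graph has at least one edge, one color does not suffice.
Chromatic number = 2.

2


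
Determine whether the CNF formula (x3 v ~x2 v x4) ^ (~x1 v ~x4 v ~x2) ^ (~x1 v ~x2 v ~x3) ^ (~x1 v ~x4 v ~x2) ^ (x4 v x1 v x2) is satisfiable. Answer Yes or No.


Check all 16 possible truth assignments.
Number of satisfying assignments found: 9.
The formula is satisfiable.

Yes


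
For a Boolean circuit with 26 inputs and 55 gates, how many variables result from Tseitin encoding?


The Tseitin transformation introduces one auxiliary variable per gate.
Total variables = inputs + gates = 26 + 55 = 81.

81


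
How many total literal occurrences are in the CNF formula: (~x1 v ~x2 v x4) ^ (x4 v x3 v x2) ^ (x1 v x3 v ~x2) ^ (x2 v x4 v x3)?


Clause lengths: 3, 3, 3, 3.
Sum = 3 + 3 + 3 + 3 = 12.

12


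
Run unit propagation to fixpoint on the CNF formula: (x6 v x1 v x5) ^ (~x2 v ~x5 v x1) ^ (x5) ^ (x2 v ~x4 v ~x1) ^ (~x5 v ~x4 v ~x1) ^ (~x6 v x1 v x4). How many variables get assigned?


Unit propagation repeatedly assigns the literal in any unit clause, then simplifies.
Assignments in order: x5 = T.
No further unit clauses remain.
Total variables assigned = 1.

1


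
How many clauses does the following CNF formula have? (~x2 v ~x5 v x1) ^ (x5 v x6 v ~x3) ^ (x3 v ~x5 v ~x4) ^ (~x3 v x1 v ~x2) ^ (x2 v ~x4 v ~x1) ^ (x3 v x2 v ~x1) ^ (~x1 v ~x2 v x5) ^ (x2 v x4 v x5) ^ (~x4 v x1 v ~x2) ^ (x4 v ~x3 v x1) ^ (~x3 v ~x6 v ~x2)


Each group enclosed in parentheses joined by ^ is one clause.
Counting the conjuncts: 11 clauses.

11


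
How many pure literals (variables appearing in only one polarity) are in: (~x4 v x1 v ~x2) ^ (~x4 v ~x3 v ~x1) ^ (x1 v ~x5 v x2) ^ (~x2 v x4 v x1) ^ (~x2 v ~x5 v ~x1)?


A pure literal appears in only one polarity across all clauses.
Pure literals: x3 (negative only), x5 (negative only).
Count = 2.

2


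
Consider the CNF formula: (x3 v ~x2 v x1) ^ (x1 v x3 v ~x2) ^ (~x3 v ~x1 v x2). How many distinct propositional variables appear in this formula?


Identify each distinct variable in the formula.
Variables found: x1, x2, x3.
Total distinct variables = 3.

3


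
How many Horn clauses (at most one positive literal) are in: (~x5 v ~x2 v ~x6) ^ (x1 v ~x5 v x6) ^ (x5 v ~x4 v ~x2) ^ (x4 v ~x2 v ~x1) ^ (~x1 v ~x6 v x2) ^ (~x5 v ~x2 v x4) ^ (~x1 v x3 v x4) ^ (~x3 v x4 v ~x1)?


A Horn clause has at most one positive literal.
Clause 1: 0 positive lit(s) -> Horn
Clause 2: 2 positive lit(s) -> not Horn
Clause 3: 1 positive lit(s) -> Horn
Clause 4: 1 positive lit(s) -> Horn
Clause 5: 1 positive lit(s) -> Horn
Clause 6: 1 positive lit(s) -> Horn
Clause 7: 2 positive lit(s) -> not Horn
Clause 8: 1 positive lit(s) -> Horn
Total Horn clauses = 6.

6


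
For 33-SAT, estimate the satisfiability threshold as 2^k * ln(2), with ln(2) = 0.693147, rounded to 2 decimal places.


Using the asymptotic formula: threshold ~ 2^k * ln(2).
2^33 = 8589934592.
8589934592 * 0.693147 = 5954087392.64.

5954087392.64


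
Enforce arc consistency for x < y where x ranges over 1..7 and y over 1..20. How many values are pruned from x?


For the constraint x < y, x needs a supporting value in y's domain.
x can be at most 19 (one less than y's maximum).
Valid x values from domain: 7 out of 7.
Pruned = 7 - 7 = 0.

0


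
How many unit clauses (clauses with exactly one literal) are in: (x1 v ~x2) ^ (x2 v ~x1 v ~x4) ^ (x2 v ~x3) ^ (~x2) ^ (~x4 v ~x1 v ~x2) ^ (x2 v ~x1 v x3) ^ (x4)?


A unit clause contains exactly one literal.
Unit clauses found: (~x2), (x4).
Count = 2.

2


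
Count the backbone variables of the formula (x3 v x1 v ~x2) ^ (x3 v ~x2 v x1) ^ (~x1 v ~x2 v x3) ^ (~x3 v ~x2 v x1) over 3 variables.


Find all satisfying assignments: 5 model(s).
Check which variables have the same value in every model.
No variable is fixed across all models.
Backbone size = 0.

0


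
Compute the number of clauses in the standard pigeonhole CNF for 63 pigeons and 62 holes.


The PHP encoding has two parts:
1) At-least-one-hole clauses: 63 (one per pigeon, each with 62 literals).
2) At-most-one-pigeon-per-hole clauses: 62 holes * C(63,2) = 62 * 1953 = 121086.
Total clauses = 63 + 121086 = 121149.

121149


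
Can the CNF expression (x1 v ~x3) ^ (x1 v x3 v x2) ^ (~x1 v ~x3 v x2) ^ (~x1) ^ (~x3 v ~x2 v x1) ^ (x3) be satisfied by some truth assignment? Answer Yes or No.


Check all 8 possible truth assignments.
Number of satisfying assignments found: 0.
The formula is unsatisfiable.

No


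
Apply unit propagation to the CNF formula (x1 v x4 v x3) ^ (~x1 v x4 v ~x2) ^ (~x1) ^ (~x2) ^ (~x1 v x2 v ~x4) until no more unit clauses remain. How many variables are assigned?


Unit propagation repeatedly assigns the literal in any unit clause, then simplifies.
Assignments in order: x1 = F, x2 = F.
No further unit clauses remain.
Total variables assigned = 2.

2


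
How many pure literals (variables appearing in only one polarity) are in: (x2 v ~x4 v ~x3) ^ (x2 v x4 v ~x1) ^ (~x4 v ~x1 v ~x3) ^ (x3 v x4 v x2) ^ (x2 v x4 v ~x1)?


A pure literal appears in only one polarity across all clauses.
Pure literals: x1 (negative only), x2 (positive only).
Count = 2.

2


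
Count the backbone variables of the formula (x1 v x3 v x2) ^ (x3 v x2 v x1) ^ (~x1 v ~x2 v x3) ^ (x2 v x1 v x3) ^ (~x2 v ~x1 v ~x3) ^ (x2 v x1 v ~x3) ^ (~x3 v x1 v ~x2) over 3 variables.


Find all satisfying assignments: 3 model(s).
Check which variables have the same value in every model.
No variable is fixed across all models.
Backbone size = 0.

0


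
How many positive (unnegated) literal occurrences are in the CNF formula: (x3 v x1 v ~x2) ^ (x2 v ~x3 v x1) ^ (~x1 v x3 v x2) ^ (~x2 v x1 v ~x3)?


Scan each clause for unnegated literals.
Clause 1: 2 positive; Clause 2: 2 positive; Clause 3: 2 positive; Clause 4: 1 positive.
Total positive literal occurrences = 7.

7


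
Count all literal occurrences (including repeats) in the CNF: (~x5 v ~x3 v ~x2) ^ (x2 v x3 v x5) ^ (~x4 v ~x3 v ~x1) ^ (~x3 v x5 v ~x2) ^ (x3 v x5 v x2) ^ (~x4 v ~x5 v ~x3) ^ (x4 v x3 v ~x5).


Clause lengths: 3, 3, 3, 3, 3, 3, 3.
Sum = 3 + 3 + 3 + 3 + 3 + 3 + 3 = 21.

21


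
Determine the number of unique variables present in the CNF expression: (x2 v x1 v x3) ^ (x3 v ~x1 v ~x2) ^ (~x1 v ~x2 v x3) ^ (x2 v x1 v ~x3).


Identify each distinct variable in the formula.
Variables found: x1, x2, x3.
Total distinct variables = 3.

3


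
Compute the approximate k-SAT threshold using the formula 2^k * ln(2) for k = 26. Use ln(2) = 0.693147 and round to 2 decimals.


Using the asymptotic formula: threshold ~ 2^k * ln(2).
2^26 = 67108864.
67108864 * 0.693147 = 46516307.76.

46516307.76


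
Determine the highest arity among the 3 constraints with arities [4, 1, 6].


The arities are: 4, 1, 6.
Scan for the maximum value.
Maximum arity = 6.

6


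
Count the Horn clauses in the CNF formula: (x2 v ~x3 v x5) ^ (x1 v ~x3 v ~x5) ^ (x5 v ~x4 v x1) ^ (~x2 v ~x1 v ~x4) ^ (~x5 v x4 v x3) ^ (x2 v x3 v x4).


A Horn clause has at most one positive literal.
Clause 1: 2 positive lit(s) -> not Horn
Clause 2: 1 positive lit(s) -> Horn
Clause 3: 2 positive lit(s) -> not Horn
Clause 4: 0 positive lit(s) -> Horn
Clause 5: 2 positive lit(s) -> not Horn
Clause 6: 3 positive lit(s) -> not Horn
Total Horn clauses = 2.

2


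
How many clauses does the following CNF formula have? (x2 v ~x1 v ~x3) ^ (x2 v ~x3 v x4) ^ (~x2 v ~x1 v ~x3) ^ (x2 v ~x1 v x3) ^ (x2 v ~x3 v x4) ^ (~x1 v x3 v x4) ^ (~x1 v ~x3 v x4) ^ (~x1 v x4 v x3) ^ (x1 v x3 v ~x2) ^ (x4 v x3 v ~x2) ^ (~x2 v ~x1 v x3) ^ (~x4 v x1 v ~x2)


Each group enclosed in parentheses joined by ^ is one clause.
Counting the conjuncts: 12 clauses.

12


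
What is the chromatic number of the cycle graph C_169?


An odd cycle cannot be 2-colored: alternating two colors around the cycle returns to the start with a conflict.
Since 169 is odd, three colors are required (and three suffice).
Chromatic number = 3.

3


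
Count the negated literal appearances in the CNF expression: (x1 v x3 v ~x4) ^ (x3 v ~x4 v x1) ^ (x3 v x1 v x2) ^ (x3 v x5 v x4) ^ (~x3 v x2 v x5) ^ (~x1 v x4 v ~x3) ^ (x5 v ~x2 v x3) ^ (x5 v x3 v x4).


Scan each clause for negated literals.
Clause 1: 1 negative; Clause 2: 1 negative; Clause 3: 0 negative; Clause 4: 0 negative; Clause 5: 1 negative; Clause 6: 2 negative; Clause 7: 1 negative; Clause 8: 0 negative.
Total negative literal occurrences = 6.

6


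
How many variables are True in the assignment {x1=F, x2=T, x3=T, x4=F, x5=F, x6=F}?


The weight is the number of variables assigned True.
True variables: x2, x3.
Weight = 2.

2


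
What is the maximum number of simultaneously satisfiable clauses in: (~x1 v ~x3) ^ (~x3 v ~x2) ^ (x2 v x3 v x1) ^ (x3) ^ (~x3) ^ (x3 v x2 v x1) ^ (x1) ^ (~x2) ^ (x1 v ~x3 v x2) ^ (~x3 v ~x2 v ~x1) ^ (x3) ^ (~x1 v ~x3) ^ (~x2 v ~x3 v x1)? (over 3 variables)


Enumerate all 8 truth assignments.
For each, count how many of the 13 clauses are satisfied.
The formula is not fully satisfiable, so the maximum is below 13.
Maximum simultaneously satisfiable clauses = 11.

11


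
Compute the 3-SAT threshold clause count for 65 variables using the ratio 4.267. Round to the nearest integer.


The 3-SAT phase transition occurs at approximately 4.267 clauses per variable.
m = 4.267 * 65 = 277.355.
Rounded to nearest integer: 277.

277


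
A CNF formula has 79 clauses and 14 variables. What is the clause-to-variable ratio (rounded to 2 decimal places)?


Clause-to-variable ratio = clauses / variables.
79 / 14 = 5.64.

5.64


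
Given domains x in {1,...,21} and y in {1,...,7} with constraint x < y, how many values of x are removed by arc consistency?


For the constraint x < y, x needs a supporting value in y's domain.
x can be at most 6 (one less than y's maximum).
Valid x values from domain: 6 out of 21.
Pruned = 21 - 6 = 15.

15


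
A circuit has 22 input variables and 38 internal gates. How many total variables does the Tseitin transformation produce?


The Tseitin transformation introduces one auxiliary variable per gate.
Total variables = inputs + gates = 22 + 38 = 60.

60


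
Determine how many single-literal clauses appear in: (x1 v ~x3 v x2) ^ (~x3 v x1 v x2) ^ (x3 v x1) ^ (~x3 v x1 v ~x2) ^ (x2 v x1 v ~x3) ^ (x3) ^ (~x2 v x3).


A unit clause contains exactly one literal.
Unit clauses found: (x3).
Count = 1.

1


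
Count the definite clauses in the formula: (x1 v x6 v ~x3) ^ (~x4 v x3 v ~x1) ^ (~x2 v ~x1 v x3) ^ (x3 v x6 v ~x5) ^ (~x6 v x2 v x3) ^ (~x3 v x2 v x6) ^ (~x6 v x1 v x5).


A definite clause has exactly one positive literal.
Clause 1: 2 positive -> not definite
Clause 2: 1 positive -> definite
Clause 3: 1 positive -> definite
Clause 4: 2 positive -> not definite
Clause 5: 2 positive -> not definite
Clause 6: 2 positive -> not definite
Clause 7: 2 positive -> not definite
Definite clause count = 2.

2


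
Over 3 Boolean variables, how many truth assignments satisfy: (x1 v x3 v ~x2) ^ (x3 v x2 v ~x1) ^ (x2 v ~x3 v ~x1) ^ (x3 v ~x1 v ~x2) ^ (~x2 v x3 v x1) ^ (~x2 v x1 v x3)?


Enumerate all 8 truth assignments over 3 variables.
Test each against every clause.
Satisfying assignments found: 4.

4


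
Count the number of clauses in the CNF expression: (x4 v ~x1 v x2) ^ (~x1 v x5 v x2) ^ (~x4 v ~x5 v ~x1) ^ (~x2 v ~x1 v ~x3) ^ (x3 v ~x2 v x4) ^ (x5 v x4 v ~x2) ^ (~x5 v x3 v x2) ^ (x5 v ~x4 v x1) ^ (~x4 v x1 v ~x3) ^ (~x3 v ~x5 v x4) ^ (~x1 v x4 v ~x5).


Each group enclosed in parentheses joined by ^ is one clause.
Counting the conjuncts: 11 clauses.

11


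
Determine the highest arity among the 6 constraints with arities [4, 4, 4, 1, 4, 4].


The arities are: 4, 4, 4, 1, 4, 4.
Scan for the maximum value.
Maximum arity = 4.

4


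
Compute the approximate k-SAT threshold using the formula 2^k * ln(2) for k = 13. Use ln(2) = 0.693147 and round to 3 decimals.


Using the asymptotic formula: threshold ~ 2^k * ln(2).
2^13 = 8192.
8192 * 0.693147 = 5678.26.

5678.26


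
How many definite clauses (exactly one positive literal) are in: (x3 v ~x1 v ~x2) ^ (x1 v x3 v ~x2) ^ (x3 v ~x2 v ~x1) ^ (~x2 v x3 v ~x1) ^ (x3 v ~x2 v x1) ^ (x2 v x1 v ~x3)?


A definite clause has exactly one positive literal.
Clause 1: 1 positive -> definite
Clause 2: 2 positive -> not definite
Clause 3: 1 positive -> definite
Clause 4: 1 positive -> definite
Clause 5: 2 positive -> not definite
Clause 6: 2 positive -> not definite
Definite clause count = 3.

3


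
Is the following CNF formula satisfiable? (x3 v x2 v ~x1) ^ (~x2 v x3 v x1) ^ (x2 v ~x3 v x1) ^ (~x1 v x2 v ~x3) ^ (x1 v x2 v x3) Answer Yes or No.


Check all 8 possible truth assignments.
Number of satisfying assignments found: 3.
The formula is satisfiable.

Yes


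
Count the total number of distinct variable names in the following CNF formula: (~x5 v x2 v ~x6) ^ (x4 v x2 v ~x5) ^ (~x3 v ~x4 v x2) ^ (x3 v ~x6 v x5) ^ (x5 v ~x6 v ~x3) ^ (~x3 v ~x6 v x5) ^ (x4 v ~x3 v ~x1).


Identify each distinct variable in the formula.
Variables found: x1, x2, x3, x4, x5, x6.
Total distinct variables = 6.

6


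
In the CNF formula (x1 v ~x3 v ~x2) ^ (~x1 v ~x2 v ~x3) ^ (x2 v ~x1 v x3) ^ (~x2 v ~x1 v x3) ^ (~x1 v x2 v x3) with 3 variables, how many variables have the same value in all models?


Find all satisfying assignments: 4 model(s).
Check which variables have the same value in every model.
No variable is fixed across all models.
Backbone size = 0.

0


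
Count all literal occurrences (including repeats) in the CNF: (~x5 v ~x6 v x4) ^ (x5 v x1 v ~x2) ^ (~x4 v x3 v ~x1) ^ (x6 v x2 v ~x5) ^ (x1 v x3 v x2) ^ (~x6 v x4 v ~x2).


Clause lengths: 3, 3, 3, 3, 3, 3.
Sum = 3 + 3 + 3 + 3 + 3 + 3 = 18.

18


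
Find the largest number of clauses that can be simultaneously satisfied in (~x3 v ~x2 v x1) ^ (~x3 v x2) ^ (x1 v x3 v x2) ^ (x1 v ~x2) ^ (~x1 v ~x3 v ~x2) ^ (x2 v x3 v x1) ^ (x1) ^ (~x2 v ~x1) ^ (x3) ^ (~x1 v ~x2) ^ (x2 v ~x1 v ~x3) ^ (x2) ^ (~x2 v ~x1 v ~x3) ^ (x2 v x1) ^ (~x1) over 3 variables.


Enumerate all 8 truth assignments.
For each, count how many of the 15 clauses are satisfied.
The formula is not fully satisfiable, so the maximum is below 15.
Maximum simultaneously satisfiable clauses = 12.

12


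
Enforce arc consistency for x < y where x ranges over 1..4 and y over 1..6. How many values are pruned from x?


For the constraint x < y, x needs a supporting value in y's domain.
x can be at most 5 (one less than y's maximum).
Valid x values from domain: 4 out of 4.
Pruned = 4 - 4 = 0.

0


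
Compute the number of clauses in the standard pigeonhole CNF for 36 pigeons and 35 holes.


The PHP encoding has two parts:
1) At-least-one-hole clauses: 36 (one per pigeon, each with 35 literals).
2) At-most-one-pigeon-per-hole clauses: 35 holes * C(36,2) = 35 * 630 = 22050.
Total clauses = 36 + 22050 = 22086.

22086


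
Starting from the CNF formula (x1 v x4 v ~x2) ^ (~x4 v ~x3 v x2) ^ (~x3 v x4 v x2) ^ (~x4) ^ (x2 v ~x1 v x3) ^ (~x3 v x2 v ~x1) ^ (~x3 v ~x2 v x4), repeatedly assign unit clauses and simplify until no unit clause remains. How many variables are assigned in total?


Unit propagation repeatedly assigns the literal in any unit clause, then simplifies.
Assignments in order: x4 = F.
No further unit clauses remain.
Total variables assigned = 1.

1


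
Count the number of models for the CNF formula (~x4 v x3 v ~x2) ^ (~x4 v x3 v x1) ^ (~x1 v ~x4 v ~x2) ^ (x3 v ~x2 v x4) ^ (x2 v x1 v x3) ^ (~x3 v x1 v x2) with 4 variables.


Enumerate all 16 truth assignments over 4 variables.
Test each against every clause.
Satisfying assignments found: 7.

7


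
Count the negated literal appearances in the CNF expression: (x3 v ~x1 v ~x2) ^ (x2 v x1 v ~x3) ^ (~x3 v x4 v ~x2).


Scan each clause for negated literals.
Clause 1: 2 negative; Clause 2: 1 negative; Clause 3: 2 negative.
Total negative literal occurrences = 5.

5


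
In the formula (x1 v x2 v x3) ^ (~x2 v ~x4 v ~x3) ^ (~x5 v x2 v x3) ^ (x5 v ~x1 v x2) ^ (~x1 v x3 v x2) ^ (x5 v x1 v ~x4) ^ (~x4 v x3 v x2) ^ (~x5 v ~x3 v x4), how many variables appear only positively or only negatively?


A pure literal appears in only one polarity across all clauses.
No pure literals found.
Count = 0.

0


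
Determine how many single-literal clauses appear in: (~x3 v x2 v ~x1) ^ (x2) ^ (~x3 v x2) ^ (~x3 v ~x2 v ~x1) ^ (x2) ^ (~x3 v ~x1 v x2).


A unit clause contains exactly one literal.
Unit clauses found: (x2), (x2).
Count = 2.

2


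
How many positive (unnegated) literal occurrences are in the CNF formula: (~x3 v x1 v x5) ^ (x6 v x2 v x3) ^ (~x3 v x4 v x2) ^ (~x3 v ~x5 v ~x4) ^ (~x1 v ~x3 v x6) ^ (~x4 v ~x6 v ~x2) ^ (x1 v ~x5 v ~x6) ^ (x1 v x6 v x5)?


Scan each clause for unnegated literals.
Clause 1: 2 positive; Clause 2: 3 positive; Clause 3: 2 positive; Clause 4: 0 positive; Clause 5: 1 positive; Clause 6: 0 positive; Clause 7: 1 positive; Clause 8: 3 positive.
Total positive literal occurrences = 12.

12


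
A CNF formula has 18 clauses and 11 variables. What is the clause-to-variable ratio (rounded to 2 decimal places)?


Clause-to-variable ratio = clauses / variables.
18 / 11 = 1.64.

1.64


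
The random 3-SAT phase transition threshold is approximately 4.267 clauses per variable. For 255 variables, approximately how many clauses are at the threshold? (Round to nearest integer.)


The 3-SAT phase transition occurs at approximately 4.267 clauses per variable.
m = 4.267 * 255 = 1088.085.
Rounded to nearest integer: 1088.

1088


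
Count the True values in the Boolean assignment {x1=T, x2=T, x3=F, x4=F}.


The weight is the number of variables assigned True.
True variables: x1, x2.
Weight = 2.

2


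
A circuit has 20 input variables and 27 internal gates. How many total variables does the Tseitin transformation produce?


The Tseitin transformation introduces one auxiliary variable per gate.
Total variables = inputs + gates = 20 + 27 = 47.

47


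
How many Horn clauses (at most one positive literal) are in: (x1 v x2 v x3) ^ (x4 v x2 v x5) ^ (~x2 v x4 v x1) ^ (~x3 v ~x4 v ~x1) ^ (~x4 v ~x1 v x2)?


A Horn clause has at most one positive literal.
Clause 1: 3 positive lit(s) -> not Horn
Clause 2: 3 positive lit(s) -> not Horn
Clause 3: 2 positive lit(s) -> not Horn
Clause 4: 0 positive lit(s) -> Horn
Clause 5: 1 positive lit(s) -> Horn
Total Horn clauses = 2.

2


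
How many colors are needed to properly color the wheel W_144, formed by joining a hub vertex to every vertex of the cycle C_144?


W_144 consists of the cycle C_144 together with a hub vertex adjacent to every cycle vertex.
The cycle C_144 needs 2 colors (even cycle -> 2).
The hub is adjacent to every cycle vertex, so it must receive a new color distinct from all of them.
Chromatic number = 2 + 1 = 3.

3


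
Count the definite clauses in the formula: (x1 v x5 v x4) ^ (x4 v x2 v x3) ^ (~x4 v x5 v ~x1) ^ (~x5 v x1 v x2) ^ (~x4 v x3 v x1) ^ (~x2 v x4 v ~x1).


A definite clause has exactly one positive literal.
Clause 1: 3 positive -> not definite
Clause 2: 3 positive -> not definite
Clause 3: 1 positive -> definite
Clause 4: 2 positive -> not definite
Clause 5: 2 positive -> not definite
Clause 6: 1 positive -> definite
Definite clause count = 2.

2


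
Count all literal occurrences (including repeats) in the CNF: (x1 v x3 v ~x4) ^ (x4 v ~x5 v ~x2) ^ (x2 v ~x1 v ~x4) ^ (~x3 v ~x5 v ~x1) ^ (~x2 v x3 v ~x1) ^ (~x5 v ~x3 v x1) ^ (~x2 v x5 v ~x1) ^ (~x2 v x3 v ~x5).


Clause lengths: 3, 3, 3, 3, 3, 3, 3, 3.
Sum = 3 + 3 + 3 + 3 + 3 + 3 + 3 + 3 = 24.

24


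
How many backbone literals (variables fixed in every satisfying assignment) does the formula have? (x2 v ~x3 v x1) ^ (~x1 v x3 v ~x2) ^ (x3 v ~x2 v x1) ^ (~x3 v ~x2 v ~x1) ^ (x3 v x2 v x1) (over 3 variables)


Find all satisfying assignments: 3 model(s).
Check which variables have the same value in every model.
No variable is fixed across all models.
Backbone size = 0.

0


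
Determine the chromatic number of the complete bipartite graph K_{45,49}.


K_{45,49} is bipartite by definition: the two parts are independent sets, with every edge crossing between them.
Color all vertices in one part with color 1 and all vertices in the other part with color 2.
Since the graph has at least one edge, one color does not suffice.
Chromatic number = 2.

2


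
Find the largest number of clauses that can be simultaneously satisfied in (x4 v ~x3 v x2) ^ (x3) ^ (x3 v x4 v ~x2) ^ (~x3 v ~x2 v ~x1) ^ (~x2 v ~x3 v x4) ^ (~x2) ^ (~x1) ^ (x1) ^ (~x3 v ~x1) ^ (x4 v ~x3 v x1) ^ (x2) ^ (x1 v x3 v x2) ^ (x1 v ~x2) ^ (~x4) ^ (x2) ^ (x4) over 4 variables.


Enumerate all 16 truth assignments.
For each, count how many of the 16 clauses are satisfied.
The formula is not fully satisfiable, so the maximum is below 16.
Maximum simultaneously satisfiable clauses = 12.

12


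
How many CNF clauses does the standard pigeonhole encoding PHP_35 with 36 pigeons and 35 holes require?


The PHP encoding has two parts:
1) At-least-one-hole clauses: 36 (one per pigeon, each with 35 literals).
2) At-most-one-pigeon-per-hole clauses: 35 holes * C(36,2) = 35 * 630 = 22050.
Total clauses = 36 + 22050 = 22086.

22086


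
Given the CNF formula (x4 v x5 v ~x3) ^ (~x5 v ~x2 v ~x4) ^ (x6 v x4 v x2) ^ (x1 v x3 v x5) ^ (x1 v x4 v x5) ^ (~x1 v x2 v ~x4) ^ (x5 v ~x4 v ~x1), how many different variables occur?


Identify each distinct variable in the formula.
Variables found: x1, x2, x3, x4, x5, x6.
Total distinct variables = 6.

6


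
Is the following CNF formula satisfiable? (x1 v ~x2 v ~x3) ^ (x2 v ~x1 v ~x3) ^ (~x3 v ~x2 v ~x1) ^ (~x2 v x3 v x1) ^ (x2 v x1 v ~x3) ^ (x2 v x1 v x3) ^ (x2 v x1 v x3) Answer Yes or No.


Check all 8 possible truth assignments.
Number of satisfying assignments found: 2.
The formula is satisfiable.

Yes


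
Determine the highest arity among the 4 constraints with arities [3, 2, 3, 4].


The arities are: 3, 2, 3, 4.
Scan for the maximum value.
Maximum arity = 4.

4


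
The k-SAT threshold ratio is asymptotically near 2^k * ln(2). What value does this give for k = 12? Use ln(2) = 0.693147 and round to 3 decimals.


Using the asymptotic formula: threshold ~ 2^k * ln(2).
2^12 = 4096.
4096 * 0.693147 = 2839.13.

2839.13


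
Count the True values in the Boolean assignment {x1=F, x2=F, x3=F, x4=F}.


The weight is the number of variables assigned True.
True variables: none.
Weight = 0.

0


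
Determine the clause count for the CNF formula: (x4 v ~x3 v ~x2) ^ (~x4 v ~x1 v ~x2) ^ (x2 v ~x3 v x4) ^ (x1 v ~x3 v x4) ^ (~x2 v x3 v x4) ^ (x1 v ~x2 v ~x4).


Each group enclosed in parentheses joined by ^ is one clause.
Counting the conjuncts: 6 clauses.

6


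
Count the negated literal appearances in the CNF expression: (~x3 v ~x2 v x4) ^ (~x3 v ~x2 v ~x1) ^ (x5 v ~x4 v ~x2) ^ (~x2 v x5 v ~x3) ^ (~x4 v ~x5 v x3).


Scan each clause for negated literals.
Clause 1: 2 negative; Clause 2: 3 negative; Clause 3: 2 negative; Clause 4: 2 negative; Clause 5: 2 negative.
Total negative literal occurrences = 11.

11


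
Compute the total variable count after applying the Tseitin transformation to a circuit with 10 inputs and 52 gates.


The Tseitin transformation introduces one auxiliary variable per gate.
Total variables = inputs + gates = 10 + 52 = 62.

62


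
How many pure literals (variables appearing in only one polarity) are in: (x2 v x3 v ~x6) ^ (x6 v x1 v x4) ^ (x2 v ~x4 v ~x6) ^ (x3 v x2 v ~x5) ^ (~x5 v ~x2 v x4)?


A pure literal appears in only one polarity across all clauses.
Pure literals: x1 (positive only), x3 (positive only), x5 (negative only).
Count = 3.

3


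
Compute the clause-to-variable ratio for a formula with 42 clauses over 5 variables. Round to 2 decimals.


Clause-to-variable ratio = clauses / variables.
42 / 5 = 8.4.

8.4


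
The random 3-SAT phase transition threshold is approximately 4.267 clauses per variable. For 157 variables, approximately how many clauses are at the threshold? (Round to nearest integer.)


The 3-SAT phase transition occurs at approximately 4.267 clauses per variable.
m = 4.267 * 157 = 669.919.
Rounded to nearest integer: 670.

670


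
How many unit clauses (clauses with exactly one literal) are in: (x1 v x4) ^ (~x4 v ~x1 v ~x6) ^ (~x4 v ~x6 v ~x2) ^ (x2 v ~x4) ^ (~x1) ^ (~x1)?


A unit clause contains exactly one literal.
Unit clauses found: (~x1), (~x1).
Count = 2.

2


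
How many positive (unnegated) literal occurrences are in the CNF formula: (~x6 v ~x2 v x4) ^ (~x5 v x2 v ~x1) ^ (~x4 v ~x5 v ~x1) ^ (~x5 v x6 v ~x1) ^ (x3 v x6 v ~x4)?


Scan each clause for unnegated literals.
Clause 1: 1 positive; Clause 2: 1 positive; Clause 3: 0 positive; Clause 4: 1 positive; Clause 5: 2 positive.
Total positive literal occurrences = 5.

5


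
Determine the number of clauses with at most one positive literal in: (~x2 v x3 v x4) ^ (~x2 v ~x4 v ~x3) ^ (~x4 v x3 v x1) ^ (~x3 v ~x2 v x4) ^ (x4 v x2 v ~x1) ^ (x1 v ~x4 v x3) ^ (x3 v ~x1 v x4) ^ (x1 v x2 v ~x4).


A Horn clause has at most one positive literal.
Clause 1: 2 positive lit(s) -> not Horn
Clause 2: 0 positive lit(s) -> Horn
Clause 3: 2 positive lit(s) -> not Horn
Clause 4: 1 positive lit(s) -> Horn
Clause 5: 2 positive lit(s) -> not Horn
Clause 6: 2 positive lit(s) -> not Horn
Clause 7: 2 positive lit(s) -> not Horn
Clause 8: 2 positive lit(s) -> not Horn
Total Horn clauses = 2.

2


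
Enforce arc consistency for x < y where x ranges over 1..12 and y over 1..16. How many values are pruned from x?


For the constraint x < y, x needs a supporting value in y's domain.
x can be at most 15 (one less than y's maximum).
Valid x values from domain: 12 out of 12.
Pruned = 12 - 12 = 0.

0


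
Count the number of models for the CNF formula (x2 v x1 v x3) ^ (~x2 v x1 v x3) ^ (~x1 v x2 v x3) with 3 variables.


Enumerate all 8 truth assignments over 3 variables.
Test each against every clause.
Satisfying assignments found: 5.

5


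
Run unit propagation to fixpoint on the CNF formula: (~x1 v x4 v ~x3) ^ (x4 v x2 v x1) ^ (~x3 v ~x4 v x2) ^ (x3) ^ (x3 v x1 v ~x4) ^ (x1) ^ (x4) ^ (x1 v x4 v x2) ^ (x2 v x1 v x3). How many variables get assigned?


Unit propagation repeatedly assigns the literal in any unit clause, then simplifies.
Assignments in order: x3 = T, x1 = T, x4 = T, x2 = T.
No further unit clauses remain.
Total variables assigned = 4.

4


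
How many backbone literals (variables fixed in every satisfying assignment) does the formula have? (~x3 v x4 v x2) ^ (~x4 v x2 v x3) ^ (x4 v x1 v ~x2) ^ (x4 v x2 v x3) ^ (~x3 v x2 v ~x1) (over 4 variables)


Find all satisfying assignments: 7 model(s).
Check which variables have the same value in every model.
No variable is fixed across all models.
Backbone size = 0.

0


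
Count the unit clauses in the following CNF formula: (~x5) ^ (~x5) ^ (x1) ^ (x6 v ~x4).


A unit clause contains exactly one literal.
Unit clauses found: (~x5), (~x5), (x1).
Count = 3.

3


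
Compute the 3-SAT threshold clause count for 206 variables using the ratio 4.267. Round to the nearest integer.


The 3-SAT phase transition occurs at approximately 4.267 clauses per variable.
m = 4.267 * 206 = 879.002.
Rounded to nearest integer: 879.

879


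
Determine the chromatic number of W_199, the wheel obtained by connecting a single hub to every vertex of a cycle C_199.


W_199 consists of the cycle C_199 together with a hub vertex adjacent to every cycle vertex.
The cycle C_199 needs 3 colors (odd cycle -> 3).
The hub is adjacent to every cycle vertex, so it must receive a new color distinct from all of them.
Chromatic number = 3 + 1 = 4.

4


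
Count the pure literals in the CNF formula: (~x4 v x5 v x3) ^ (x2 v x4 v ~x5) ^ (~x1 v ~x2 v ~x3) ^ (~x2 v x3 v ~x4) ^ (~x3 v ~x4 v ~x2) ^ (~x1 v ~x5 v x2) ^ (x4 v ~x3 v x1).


A pure literal appears in only one polarity across all clauses.
No pure literals found.
Count = 0.

0


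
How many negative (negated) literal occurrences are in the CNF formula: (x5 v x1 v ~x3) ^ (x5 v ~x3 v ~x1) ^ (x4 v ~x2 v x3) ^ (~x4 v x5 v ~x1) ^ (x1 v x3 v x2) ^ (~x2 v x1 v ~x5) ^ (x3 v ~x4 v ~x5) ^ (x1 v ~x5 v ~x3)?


Scan each clause for negated literals.
Clause 1: 1 negative; Clause 2: 2 negative; Clause 3: 1 negative; Clause 4: 2 negative; Clause 5: 0 negative; Clause 6: 2 negative; Clause 7: 2 negative; Clause 8: 2 negative.
Total negative literal occurrences = 12.

12


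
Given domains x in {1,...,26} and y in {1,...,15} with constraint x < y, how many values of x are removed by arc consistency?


For the constraint x < y, x needs a supporting value in y's domain.
x can be at most 14 (one less than y's maximum).
Valid x values from domain: 14 out of 26.
Pruned = 26 - 14 = 12.

12


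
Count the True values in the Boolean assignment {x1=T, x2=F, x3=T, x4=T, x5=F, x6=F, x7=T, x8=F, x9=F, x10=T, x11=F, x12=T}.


The weight is the number of variables assigned True.
True variables: x1, x3, x4, x7, x10, x12.
Weight = 6.

6


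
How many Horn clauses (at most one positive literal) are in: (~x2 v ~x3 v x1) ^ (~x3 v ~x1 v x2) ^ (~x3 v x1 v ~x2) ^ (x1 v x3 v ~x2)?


A Horn clause has at most one positive literal.
Clause 1: 1 positive lit(s) -> Horn
Clause 2: 1 positive lit(s) -> Horn
Clause 3: 1 positive lit(s) -> Horn
Clause 4: 2 positive lit(s) -> not Horn
Total Horn clauses = 3.

3


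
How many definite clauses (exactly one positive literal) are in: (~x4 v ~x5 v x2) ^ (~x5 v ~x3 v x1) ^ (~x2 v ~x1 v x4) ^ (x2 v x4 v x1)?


A definite clause has exactly one positive literal.
Clause 1: 1 positive -> definite
Clause 2: 1 positive -> definite
Clause 3: 1 positive -> definite
Clause 4: 3 positive -> not definite
Definite clause count = 3.

3


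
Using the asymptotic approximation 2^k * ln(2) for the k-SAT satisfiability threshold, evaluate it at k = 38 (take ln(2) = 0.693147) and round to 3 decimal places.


Using the asymptotic formula: threshold ~ 2^k * ln(2).
2^38 = 274877906944.
274877906944 * 0.693147 = 190530796564.513.

190530796564.513


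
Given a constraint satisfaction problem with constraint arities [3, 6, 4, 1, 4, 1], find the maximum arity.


The arities are: 3, 6, 4, 1, 4, 1.
Scan for the maximum value.
Maximum arity = 6.

6


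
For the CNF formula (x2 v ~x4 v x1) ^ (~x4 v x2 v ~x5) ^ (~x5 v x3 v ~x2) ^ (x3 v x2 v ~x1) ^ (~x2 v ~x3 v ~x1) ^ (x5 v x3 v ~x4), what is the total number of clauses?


Each group enclosed in parentheses joined by ^ is one clause.
Counting the conjuncts: 6 clauses.

6


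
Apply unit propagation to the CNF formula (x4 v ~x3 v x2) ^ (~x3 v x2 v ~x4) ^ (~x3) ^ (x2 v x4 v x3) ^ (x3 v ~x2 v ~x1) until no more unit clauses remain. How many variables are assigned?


Unit propagation repeatedly assigns the literal in any unit clause, then simplifies.
Assignments in order: x3 = F.
No further unit clauses remain.
Total variables assigned = 1.

1


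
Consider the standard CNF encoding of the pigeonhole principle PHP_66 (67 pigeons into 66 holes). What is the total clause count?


The PHP encoding has two parts:
1) At-least-one-hole clauses: 67 (one per pigeon, each with 66 literals).
2) At-most-one-pigeon-per-hole clauses: 66 holes * C(67,2) = 66 * 2211 = 145926.
Total clauses = 67 + 145926 = 145993.

145993


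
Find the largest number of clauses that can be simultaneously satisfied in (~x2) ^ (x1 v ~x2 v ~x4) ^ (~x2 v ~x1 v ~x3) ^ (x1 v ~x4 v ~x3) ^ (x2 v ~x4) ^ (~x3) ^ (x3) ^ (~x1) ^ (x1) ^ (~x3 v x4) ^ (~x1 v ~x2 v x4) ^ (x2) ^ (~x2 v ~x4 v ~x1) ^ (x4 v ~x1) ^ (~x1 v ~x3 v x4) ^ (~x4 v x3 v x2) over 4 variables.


Enumerate all 16 truth assignments.
For each, count how many of the 16 clauses are satisfied.
The formula is not fully satisfiable, so the maximum is below 16.
Maximum simultaneously satisfiable clauses = 13.

13
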